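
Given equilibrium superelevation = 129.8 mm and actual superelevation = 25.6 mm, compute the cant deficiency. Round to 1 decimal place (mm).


Cant deficiency = equilibrium cant - actual cant
CD = 129.8 - 25.6
CD = 104.2 mm

104.2


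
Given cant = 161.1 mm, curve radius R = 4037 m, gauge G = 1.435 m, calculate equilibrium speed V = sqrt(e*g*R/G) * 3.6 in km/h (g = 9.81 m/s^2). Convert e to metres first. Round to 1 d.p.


Convert cant: e = 161.1 mm = 0.1611 m
V_ms = sqrt(0.1611 * 9.81 * 4037 / 1.435)
V_ms = sqrt(4446.019838) = 66.6785 m/s
V = 66.6785 * 3.6 = 240.0 km/h

240.0


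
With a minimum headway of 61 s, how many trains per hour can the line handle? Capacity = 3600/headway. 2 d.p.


Capacity = 3600 / headway
Capacity = 3600 / 61
Capacity = 59.02 trains/hour

59.02


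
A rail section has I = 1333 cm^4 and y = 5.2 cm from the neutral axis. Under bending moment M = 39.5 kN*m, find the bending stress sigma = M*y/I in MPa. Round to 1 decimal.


Convert units:
M = 39.5 kN*m = 39500000 N*mm
y = 5.2 cm = 52 mm
I = 1333 cm^4 = 13330000 mm^4
sigma = 39500000 * 52 / 13330000
sigma = 154.1 MPa

154.1


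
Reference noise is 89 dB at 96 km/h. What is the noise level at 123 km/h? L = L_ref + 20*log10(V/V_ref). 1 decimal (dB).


V/V_ref = 123 / 96 = 1.28125
log10(1.28125) = 0.107634
20 * 0.107634 = 2.1527
L = 89 + 2.1527 = 91.2 dB

91.2


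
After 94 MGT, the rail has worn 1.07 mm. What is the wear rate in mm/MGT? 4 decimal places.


Wear rate = total wear / cumulative tonnage
Rate = 1.07 / 94
Rate = 0.0114 mm/MGT

0.0114


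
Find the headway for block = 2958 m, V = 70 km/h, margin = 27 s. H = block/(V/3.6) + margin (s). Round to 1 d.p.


V = 70 / 3.6 = 19.4444 m/s
Block traversal time = 2958 / 19.4444 = 152.1257 s
Headway = 152.1257 + 27
Headway = 179.1 s

179.1


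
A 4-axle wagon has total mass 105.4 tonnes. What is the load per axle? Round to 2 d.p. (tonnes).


Load per axle = total weight / number of axles
Load = 105.4 / 4
Load = 26.35 tonnes

26.35


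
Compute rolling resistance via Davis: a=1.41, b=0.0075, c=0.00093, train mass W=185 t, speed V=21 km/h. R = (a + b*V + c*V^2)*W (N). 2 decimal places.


b*V = 0.0075 * 21 = 0.1575
c*V^2 = 0.00093 * 441 = 0.41013
R_per_t = 1.41 + 0.1575 + 0.41013 = 1.97763 N/t
R_total = 1.97763 * 185 = 365.86 N

365.86


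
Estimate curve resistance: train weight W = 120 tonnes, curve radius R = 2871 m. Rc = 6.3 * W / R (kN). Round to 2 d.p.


Rc = 6.3 * W / R
Rc = 6.3 * 120 / 2871
Rc = 756.0 / 2871
Rc = 0.26 kN

0.26


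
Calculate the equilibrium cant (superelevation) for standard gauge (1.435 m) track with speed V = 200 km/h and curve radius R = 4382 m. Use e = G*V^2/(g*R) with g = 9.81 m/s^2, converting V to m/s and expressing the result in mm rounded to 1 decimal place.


Convert speed: V = 200 / 3.6 = 55.5556 m/s
Apply formula: e = 1.435 * 55.5556^2 / (9.81 * 4382)
e = 1.435 * 3086.4198 / 42987.42
e = 0.10303 m = 103.0 mm

103.0


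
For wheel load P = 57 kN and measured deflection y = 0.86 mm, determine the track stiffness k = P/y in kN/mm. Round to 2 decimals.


Track stiffness k = P / y
k = 57 / 0.86
k = 66.28 kN/mm

66.28


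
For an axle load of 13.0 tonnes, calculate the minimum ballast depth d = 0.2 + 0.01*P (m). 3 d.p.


d = 0.2 + 0.01 * 13.0
d = 0.2 + 0.13
d = 0.330 m

0.330


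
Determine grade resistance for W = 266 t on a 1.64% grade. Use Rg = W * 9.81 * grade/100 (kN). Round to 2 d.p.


Rg = W * 9.81 * grade / 100
Rg = 266 * 9.81 * 1.64 / 100
Rg = 2609.46 * 0.0164
Rg = 42.80 kN

42.80


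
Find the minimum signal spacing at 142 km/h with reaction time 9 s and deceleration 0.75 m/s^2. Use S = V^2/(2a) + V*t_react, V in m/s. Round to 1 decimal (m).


V = 142 / 3.6 = 39.4444 m/s
Braking distance = 39.4444^2 / (2*0.75) = 1037.2428 m
Sighting distance = 39.4444 * 9 = 355.0 m
S = 1037.2428 + 355.0 = 1392.2 m

1392.2


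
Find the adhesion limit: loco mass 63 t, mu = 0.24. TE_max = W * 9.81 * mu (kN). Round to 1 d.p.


TE_max = W * g * mu
TE_max = 63 * 9.81 * 0.24
TE_max = 618.03 * 0.24
TE_max = 148.3 kN

148.3


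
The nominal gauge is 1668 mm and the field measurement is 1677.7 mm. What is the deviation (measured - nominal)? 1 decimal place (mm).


Deviation = measured - nominal
Deviation = 1677.7 - 1668
Deviation = 9.7 mm

9.7


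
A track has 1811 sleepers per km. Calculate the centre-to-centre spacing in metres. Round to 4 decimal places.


Spacing = 1000 m / number of sleepers
Spacing = 1000 / 1811
Spacing = 0.5522 m

0.5522


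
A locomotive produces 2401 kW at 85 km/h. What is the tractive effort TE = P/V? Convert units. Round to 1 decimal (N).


Convert: P = 2401 kW = 2401000 W
V = 85 / 3.6 = 23.6111 m/s
TE = 2401000 / 23.6111
TE = 101689.4 N

101689.4


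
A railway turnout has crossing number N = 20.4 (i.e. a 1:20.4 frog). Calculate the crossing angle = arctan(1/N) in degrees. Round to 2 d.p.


1/N = 1/20.4 = 0.04902
angle = arctan(0.04902) = 0.04898 rad
angle = 0.04898 * 180/pi = 2.81 degrees

2.81


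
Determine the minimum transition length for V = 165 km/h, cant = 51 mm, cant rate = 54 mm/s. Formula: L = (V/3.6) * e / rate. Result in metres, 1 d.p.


Convert speed: V = 165 / 3.6 = 45.8333 m/s
L = 45.8333 * 51 / 54
L = 2337.5 / 54
L = 43.3 m

43.3


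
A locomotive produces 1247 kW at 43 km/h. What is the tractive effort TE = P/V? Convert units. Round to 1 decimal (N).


Convert: P = 1247 kW = 1247000 W
V = 43 / 3.6 = 11.9444 m/s
TE = 1247000 / 11.9444
TE = 104400.0 N

104400.0


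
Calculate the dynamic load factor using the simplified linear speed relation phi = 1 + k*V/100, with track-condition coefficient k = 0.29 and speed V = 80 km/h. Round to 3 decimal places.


phi = 1 + k * V / 100
phi = 1 + 0.29 * 80 / 100
phi = 1 + 0.232
phi = 1.232

1.232


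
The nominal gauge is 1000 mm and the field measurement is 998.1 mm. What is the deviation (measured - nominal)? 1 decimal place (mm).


Deviation = measured - nominal
Deviation = 998.1 - 1000
Deviation = -1.9 mm

-1.9


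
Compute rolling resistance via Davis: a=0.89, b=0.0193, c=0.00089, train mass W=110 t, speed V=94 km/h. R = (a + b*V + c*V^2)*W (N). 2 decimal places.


b*V = 0.0193 * 94 = 1.8142
c*V^2 = 0.00089 * 8836 = 7.86404
R_per_t = 0.89 + 1.8142 + 7.86404 = 10.56824 N/t
R_total = 10.56824 * 110 = 1162.51 N

1162.51


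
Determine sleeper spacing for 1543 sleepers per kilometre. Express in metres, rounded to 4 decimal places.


Spacing = 1000 m / number of sleepers
Spacing = 1000 / 1543
Spacing = 0.6481 m

0.6481


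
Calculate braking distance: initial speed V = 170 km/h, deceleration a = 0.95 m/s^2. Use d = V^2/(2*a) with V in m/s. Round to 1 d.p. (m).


Convert speed: V = 170 / 3.6 = 47.2222 m/s
V^2 = 2229.9383
d = 2229.9383 / (2 * 0.95)
d = 2229.9383 / 1.9
d = 1173.7 m

1173.7


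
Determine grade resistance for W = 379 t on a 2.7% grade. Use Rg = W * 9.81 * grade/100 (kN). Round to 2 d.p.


Rg = W * 9.81 * grade / 100
Rg = 379 * 9.81 * 2.7 / 100
Rg = 3717.99 * 0.027
Rg = 100.39 kN

100.39


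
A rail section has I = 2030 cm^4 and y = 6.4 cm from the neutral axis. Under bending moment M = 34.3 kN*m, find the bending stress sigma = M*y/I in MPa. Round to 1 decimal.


Convert units:
M = 34.3 kN*m = 34300000 N*mm
y = 6.4 cm = 64 mm
I = 2030 cm^4 = 20300000 mm^4
sigma = 34300000 * 64 / 20300000
sigma = 108.1 MPa

108.1


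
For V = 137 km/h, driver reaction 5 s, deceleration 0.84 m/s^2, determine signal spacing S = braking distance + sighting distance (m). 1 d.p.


V = 137 / 3.6 = 38.0556 m/s
Braking distance = 38.0556^2 / (2*0.84) = 862.0389 m
Sighting distance = 38.0556 * 5 = 190.2778 m
S = 862.0389 + 190.2778 = 1052.3 m

1052.3


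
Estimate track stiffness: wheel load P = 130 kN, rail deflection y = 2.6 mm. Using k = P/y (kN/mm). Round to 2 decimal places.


Track stiffness k = P / y
k = 130 / 2.6
k = 50.00 kN/mm

50.00


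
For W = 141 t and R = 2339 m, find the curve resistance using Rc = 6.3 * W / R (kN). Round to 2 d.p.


Rc = 6.3 * W / R
Rc = 6.3 * 141 / 2339
Rc = 888.3 / 2339
Rc = 0.38 kN

0.38


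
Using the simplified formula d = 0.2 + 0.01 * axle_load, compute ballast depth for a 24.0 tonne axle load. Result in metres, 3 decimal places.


d = 0.2 + 0.01 * 24.0
d = 0.2 + 0.24
d = 0.440 m

0.440


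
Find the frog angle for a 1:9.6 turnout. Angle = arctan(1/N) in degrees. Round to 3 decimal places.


1/N = 1/9.6 = 0.104167
angle = arctan(0.104167) = 0.103792 rad
angle = 0.103792 * 180/pi = 5.947 degrees

5.947


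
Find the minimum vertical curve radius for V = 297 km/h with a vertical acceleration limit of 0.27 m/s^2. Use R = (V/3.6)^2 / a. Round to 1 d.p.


Convert speed: V = 297 / 3.6 = 82.5 m/s
V^2 = 6806.25 m^2/s^2
R_v = 6806.25 / 0.27
R_v = 25208.3 m

25208.3


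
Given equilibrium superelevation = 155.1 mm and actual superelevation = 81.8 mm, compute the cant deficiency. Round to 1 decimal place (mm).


Cant deficiency = equilibrium cant - actual cant
CD = 155.1 - 81.8
CD = 73.3 mm

73.3


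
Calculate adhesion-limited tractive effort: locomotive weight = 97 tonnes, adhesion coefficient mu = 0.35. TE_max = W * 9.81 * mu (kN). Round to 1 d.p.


TE_max = W * g * mu
TE_max = 97 * 9.81 * 0.35
TE_max = 951.57 * 0.35
TE_max = 333.0 kN

333.0


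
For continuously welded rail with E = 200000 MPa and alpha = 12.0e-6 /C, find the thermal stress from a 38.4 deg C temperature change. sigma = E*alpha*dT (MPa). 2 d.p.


sigma = E * alpha * dT
sigma = 200000 * 12.0e-6 * 38.4
sigma = 2.4 * 38.4
sigma = 92.16 MPa

92.16


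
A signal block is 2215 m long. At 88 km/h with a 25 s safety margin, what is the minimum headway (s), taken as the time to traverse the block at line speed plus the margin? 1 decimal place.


V = 88 / 3.6 = 24.4444 m/s
Block traversal time = 2215 / 24.4444 = 90.6136 s
Headway = 90.6136 + 25
Headway = 115.6 s

115.6


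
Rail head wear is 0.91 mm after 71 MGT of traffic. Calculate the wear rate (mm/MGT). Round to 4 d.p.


Wear rate = total wear / cumulative tonnage
Rate = 0.91 / 71
Rate = 0.0128 mm/MGT

0.0128


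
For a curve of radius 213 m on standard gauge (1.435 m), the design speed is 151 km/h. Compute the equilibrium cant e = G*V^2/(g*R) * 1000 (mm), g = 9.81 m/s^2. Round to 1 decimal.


Convert speed: V = 151 / 3.6 = 41.9444 m/s
Apply formula: e = 1.435 * 41.9444^2 / (9.81 * 213)
e = 1.435 * 1759.3364 / 2089.53
e = 1.208237 m = 1208.2 mm

1208.2


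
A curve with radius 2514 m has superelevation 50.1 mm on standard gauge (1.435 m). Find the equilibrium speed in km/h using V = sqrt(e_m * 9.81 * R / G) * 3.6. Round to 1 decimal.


Convert cant: e = 50.1 mm = 0.0501 m
V_ms = sqrt(0.0501 * 9.81 * 2514 / 1.435)
V_ms = sqrt(861.033613) = 29.3434 m/s
V = 29.3434 * 3.6 = 105.6 km/h

105.6


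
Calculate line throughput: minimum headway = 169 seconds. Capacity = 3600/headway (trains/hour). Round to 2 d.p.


Capacity = 3600 / headway
Capacity = 3600 / 169
Capacity = 21.30 trains/hour

21.30


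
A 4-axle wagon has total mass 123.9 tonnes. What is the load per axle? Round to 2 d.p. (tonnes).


Load per axle = total weight / number of axles
Load = 123.9 / 4
Load = 30.98 tonnes

30.98


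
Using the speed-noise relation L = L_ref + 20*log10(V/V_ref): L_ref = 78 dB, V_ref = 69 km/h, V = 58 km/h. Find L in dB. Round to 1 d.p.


V/V_ref = 58 / 69 = 0.84058
log10(0.84058) = -0.075421
20 * -0.075421 = -1.5084
L = 78 + -1.5084 = 76.5 dB

76.5


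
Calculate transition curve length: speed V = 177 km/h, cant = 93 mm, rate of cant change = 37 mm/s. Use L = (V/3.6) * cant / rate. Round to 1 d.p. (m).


Convert speed: V = 177 / 3.6 = 49.1667 m/s
L = 49.1667 * 93 / 37
L = 4572.5 / 37
L = 123.6 m

123.6


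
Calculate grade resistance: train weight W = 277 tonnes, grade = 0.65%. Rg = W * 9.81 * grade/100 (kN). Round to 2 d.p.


Rg = W * 9.81 * grade / 100
Rg = 277 * 9.81 * 0.65 / 100
Rg = 2717.37 * 0.0065
Rg = 17.66 kN

17.66


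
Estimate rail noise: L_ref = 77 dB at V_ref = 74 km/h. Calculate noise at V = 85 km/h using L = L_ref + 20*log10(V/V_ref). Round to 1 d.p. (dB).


V/V_ref = 85 / 74 = 1.148649
log10(1.148649) = 0.060187
20 * 0.060187 = 1.2037
L = 77 + 1.2037 = 78.2 dB

78.2


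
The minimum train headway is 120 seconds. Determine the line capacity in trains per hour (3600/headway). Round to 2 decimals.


Capacity = 3600 / headway
Capacity = 3600 / 120
Capacity = 30.00 trains/hour

30.00


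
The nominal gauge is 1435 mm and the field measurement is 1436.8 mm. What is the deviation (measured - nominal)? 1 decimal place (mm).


Deviation = measured - nominal
Deviation = 1436.8 - 1435
Deviation = 1.8 mm

1.8


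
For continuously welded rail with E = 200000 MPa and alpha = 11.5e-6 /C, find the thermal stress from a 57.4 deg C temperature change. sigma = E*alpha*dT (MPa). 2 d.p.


sigma = E * alpha * dT
sigma = 200000 * 11.5e-6 * 57.4
sigma = 2.3 * 57.4
sigma = 132.02 MPa

132.02


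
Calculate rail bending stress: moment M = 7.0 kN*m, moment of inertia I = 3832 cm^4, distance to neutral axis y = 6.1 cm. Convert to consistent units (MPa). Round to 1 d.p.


Convert units:
M = 7.0 kN*m = 7000000 N*mm
y = 6.1 cm = 61 mm
I = 3832 cm^4 = 38320000 mm^4
sigma = 7000000 * 61 / 38320000
sigma = 11.1 MPa

11.1


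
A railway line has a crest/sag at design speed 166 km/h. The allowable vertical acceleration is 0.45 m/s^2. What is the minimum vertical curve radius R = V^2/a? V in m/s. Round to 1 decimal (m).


Convert speed: V = 166 / 3.6 = 46.1111 m/s
V^2 = 2126.2346 m^2/s^2
R_v = 2126.2346 / 0.45
R_v = 4725.0 m

4725.0


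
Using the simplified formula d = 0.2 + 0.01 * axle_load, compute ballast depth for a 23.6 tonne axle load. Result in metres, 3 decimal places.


d = 0.2 + 0.01 * 23.6
d = 0.2 + 0.236
d = 0.436 m

0.436


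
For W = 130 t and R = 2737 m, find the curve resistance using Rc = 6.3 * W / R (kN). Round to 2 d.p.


Rc = 6.3 * W / R
Rc = 6.3 * 130 / 2737
Rc = 819.0 / 2737
Rc = 0.30 kN

0.30


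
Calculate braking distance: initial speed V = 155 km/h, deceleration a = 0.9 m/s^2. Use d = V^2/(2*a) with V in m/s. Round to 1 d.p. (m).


Convert speed: V = 155 / 3.6 = 43.0556 m/s
V^2 = 1853.7809
d = 1853.7809 / (2 * 0.9)
d = 1853.7809 / 1.8
d = 1029.9 m

1029.9


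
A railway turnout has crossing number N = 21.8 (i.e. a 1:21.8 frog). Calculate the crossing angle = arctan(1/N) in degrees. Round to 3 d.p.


1/N = 1/21.8 = 0.045872
angle = arctan(0.045872) = 0.045839 rad
angle = 0.045839 * 180/pi = 2.626 degrees

2.626


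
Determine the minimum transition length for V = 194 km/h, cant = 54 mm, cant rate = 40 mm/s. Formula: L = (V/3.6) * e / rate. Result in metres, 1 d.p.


Convert speed: V = 194 / 3.6 = 53.8889 m/s
L = 53.8889 * 54 / 40
L = 2910.0 / 40
L = 72.8 m

72.8


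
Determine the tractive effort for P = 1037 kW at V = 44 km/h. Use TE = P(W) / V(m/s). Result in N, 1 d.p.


Convert: P = 1037 kW = 1037000 W
V = 44 / 3.6 = 12.2222 m/s
TE = 1037000 / 12.2222
TE = 84845.5 N

84845.5


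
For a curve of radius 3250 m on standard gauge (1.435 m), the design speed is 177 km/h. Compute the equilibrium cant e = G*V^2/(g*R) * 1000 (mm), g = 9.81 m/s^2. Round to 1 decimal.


Convert speed: V = 177 / 3.6 = 49.1667 m/s
Apply formula: e = 1.435 * 49.1667^2 / (9.81 * 3250)
e = 1.435 * 2417.3611 / 31882.5
e = 0.108803 m = 108.8 mm

108.8


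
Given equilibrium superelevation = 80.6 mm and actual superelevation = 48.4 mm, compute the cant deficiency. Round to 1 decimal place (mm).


Cant deficiency = equilibrium cant - actual cant
CD = 80.6 - 48.4
CD = 32.2 mm

32.2


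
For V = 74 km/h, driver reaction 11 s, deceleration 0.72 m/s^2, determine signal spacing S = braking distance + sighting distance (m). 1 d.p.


V = 74 / 3.6 = 20.5556 m/s
Braking distance = 20.5556^2 / (2*0.72) = 293.4242 m
Sighting distance = 20.5556 * 11 = 226.1111 m
S = 293.4242 + 226.1111 = 519.5 m

519.5


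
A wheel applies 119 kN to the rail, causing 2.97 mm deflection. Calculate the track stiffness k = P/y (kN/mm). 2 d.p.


Track stiffness k = P / y
k = 119 / 2.97
k = 40.07 kN/mm

40.07


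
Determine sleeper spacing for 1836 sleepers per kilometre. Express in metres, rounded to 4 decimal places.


Spacing = 1000 m / number of sleepers
Spacing = 1000 / 1836
Spacing = 0.5447 m

0.5447


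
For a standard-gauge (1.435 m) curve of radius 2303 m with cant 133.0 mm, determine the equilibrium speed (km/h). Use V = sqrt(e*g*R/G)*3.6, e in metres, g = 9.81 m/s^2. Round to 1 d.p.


Convert cant: e = 133.0 mm = 0.1330 m
V_ms = sqrt(0.1330 * 9.81 * 2303 / 1.435)
V_ms = sqrt(2093.932537) = 45.7595 m/s
V = 45.7595 * 3.6 = 164.7 km/h

164.7


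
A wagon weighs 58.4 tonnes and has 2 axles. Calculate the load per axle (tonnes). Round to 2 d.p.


Load per axle = total weight / number of axles
Load = 58.4 / 2
Load = 29.20 tonnes

29.20


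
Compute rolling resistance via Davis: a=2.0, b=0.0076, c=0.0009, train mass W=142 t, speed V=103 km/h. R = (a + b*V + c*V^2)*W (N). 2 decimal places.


b*V = 0.0076 * 103 = 0.7828
c*V^2 = 0.0009 * 10609 = 9.5481
R_per_t = 2.0 + 0.7828 + 9.5481 = 12.3309 N/t
R_total = 12.3309 * 142 = 1750.99 N

1750.99


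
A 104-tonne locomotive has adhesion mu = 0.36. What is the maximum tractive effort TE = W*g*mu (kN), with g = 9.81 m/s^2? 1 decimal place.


TE_max = W * g * mu
TE_max = 104 * 9.81 * 0.36
TE_max = 1020.24 * 0.36
TE_max = 367.3 kN

367.3


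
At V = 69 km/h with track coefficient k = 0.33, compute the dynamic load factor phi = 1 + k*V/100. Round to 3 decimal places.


phi = 1 + k * V / 100
phi = 1 + 0.33 * 69 / 100
phi = 1 + 0.2277
phi = 1.228

1.228


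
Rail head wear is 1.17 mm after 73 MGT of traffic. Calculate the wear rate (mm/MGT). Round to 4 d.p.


Wear rate = total wear / cumulative tonnage
Rate = 1.17 / 73
Rate = 0.0160 mm/MGT

0.0160


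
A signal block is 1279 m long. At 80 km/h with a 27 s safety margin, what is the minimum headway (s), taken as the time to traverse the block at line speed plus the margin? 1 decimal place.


V = 80 / 3.6 = 22.2222 m/s
Block traversal time = 1279 / 22.2222 = 57.555 s
Headway = 57.555 + 27
Headway = 84.6 s

84.6


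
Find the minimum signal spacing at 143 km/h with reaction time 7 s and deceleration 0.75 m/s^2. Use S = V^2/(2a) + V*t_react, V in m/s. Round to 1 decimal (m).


V = 143 / 3.6 = 39.7222 m/s
Braking distance = 39.7222^2 / (2*0.75) = 1051.9033 m
Sighting distance = 39.7222 * 7 = 278.0556 m
S = 1051.9033 + 278.0556 = 1330.0 m

1330.0


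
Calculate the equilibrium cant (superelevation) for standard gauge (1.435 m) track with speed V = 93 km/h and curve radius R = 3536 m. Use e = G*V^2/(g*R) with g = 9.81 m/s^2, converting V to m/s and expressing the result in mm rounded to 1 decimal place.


Convert speed: V = 93 / 3.6 = 25.8333 m/s
Apply formula: e = 1.435 * 25.8333^2 / (9.81 * 3536)
e = 1.435 * 667.3611 / 34688.16
e = 0.027608 m = 27.6 mm

27.6


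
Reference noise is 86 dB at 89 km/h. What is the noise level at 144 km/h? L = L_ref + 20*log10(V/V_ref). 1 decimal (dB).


V/V_ref = 144 / 89 = 1.617978
log10(1.617978) = 0.208972
20 * 0.208972 = 4.1794
L = 86 + 4.1794 = 90.2 dB

90.2


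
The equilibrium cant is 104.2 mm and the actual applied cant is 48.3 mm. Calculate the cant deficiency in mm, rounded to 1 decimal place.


Cant deficiency = equilibrium cant - actual cant
CD = 104.2 - 48.3
CD = 55.9 mm

55.9


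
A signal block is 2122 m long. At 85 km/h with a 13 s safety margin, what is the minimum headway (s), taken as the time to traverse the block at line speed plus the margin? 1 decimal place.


V = 85 / 3.6 = 23.6111 m/s
Block traversal time = 2122 / 23.6111 = 89.8729 s
Headway = 89.8729 + 13
Headway = 102.9 s

102.9


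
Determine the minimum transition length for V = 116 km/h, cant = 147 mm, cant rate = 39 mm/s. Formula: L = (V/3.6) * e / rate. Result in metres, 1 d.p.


Convert speed: V = 116 / 3.6 = 32.2222 m/s
L = 32.2222 * 147 / 39
L = 4736.6667 / 39
L = 121.5 m

121.5


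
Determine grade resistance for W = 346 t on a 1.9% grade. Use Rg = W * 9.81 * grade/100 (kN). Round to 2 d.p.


Rg = W * 9.81 * grade / 100
Rg = 346 * 9.81 * 1.9 / 100
Rg = 3394.26 * 0.019
Rg = 64.49 kN

64.49


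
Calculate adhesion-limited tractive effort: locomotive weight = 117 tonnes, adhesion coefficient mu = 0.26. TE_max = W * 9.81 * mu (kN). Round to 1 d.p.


TE_max = W * g * mu
TE_max = 117 * 9.81 * 0.26
TE_max = 1147.77 * 0.26
TE_max = 298.4 kN

298.4


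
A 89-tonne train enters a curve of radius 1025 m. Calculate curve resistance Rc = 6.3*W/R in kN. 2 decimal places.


Rc = 6.3 * W / R
Rc = 6.3 * 89 / 1025
Rc = 560.7 / 1025
Rc = 0.55 kN

0.55


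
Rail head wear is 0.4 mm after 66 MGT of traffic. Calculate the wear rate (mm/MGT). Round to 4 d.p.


Wear rate = total wear / cumulative tonnage
Rate = 0.4 / 66
Rate = 0.0061 mm/MGT

0.0061


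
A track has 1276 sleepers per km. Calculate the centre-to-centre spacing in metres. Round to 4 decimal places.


Spacing = 1000 m / number of sleepers
Spacing = 1000 / 1276
Spacing = 0.7837 m

0.7837


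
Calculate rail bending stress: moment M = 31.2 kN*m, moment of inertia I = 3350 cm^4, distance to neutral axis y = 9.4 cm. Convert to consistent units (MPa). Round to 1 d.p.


Convert units:
M = 31.2 kN*m = 31200000 N*mm
y = 9.4 cm = 94 mm
I = 3350 cm^4 = 33500000 mm^4
sigma = 31200000 * 94 / 33500000
sigma = 87.5 MPa

87.5


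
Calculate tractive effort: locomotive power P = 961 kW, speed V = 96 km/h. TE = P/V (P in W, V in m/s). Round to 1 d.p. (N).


Convert: P = 961 kW = 961000 W
V = 96 / 3.6 = 26.6667 m/s
TE = 961000 / 26.6667
TE = 36037.5 N

36037.5


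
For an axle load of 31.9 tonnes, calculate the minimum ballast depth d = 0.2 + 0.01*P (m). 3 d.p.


d = 0.2 + 0.01 * 31.9
d = 0.2 + 0.319
d = 0.519 m

0.519


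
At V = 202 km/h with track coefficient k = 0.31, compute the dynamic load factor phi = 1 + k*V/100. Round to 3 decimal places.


phi = 1 + k * V / 100
phi = 1 + 0.31 * 202 / 100
phi = 1 + 0.6262
phi = 1.626

1.626


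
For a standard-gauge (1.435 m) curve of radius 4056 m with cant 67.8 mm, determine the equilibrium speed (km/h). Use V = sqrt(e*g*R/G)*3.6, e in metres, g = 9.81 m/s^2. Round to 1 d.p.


Convert cant: e = 67.8 mm = 0.0678 m
V_ms = sqrt(0.0678 * 9.81 * 4056 / 1.435)
V_ms = sqrt(1879.943281) = 43.3583 m/s
V = 43.3583 * 3.6 = 156.1 km/h

156.1


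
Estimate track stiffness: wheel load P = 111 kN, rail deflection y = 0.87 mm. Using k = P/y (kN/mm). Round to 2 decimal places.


Track stiffness k = P / y
k = 111 / 0.87
k = 127.59 kN/mm

127.59


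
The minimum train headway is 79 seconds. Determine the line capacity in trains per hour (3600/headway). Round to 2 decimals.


Capacity = 3600 / headway
Capacity = 3600 / 79
Capacity = 45.57 trains/hour

45.57


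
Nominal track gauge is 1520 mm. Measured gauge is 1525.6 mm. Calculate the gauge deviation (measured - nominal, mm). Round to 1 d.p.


Deviation = measured - nominal
Deviation = 1525.6 - 1520
Deviation = 5.6 mm

5.6


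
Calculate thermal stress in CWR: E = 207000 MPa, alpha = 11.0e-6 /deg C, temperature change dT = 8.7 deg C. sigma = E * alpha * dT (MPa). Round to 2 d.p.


sigma = E * alpha * dT
sigma = 207000 * 11.0e-6 * 8.7
sigma = 2.277 * 8.7
sigma = 19.81 MPa

19.81


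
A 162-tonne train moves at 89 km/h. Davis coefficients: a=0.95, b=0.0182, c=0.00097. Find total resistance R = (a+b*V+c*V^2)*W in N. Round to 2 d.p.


b*V = 0.0182 * 89 = 1.6198
c*V^2 = 0.00097 * 7921 = 7.68337
R_per_t = 0.95 + 1.6198 + 7.68337 = 10.25317 N/t
R_total = 10.25317 * 162 = 1661.01 N

1661.01


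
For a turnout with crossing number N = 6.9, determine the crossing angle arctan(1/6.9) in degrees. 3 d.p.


1/N = 1/6.9 = 0.144928
angle = arctan(0.144928) = 0.143925 rad
angle = 0.143925 * 180/pi = 8.246 degrees

8.246


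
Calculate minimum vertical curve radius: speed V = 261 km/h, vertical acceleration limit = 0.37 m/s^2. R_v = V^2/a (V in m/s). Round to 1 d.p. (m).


Convert speed: V = 261 / 3.6 = 72.5 m/s
V^2 = 5256.25 m^2/s^2
R_v = 5256.25 / 0.37
R_v = 14206.1 m

14206.1


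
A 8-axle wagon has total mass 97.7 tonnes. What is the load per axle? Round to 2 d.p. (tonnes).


Load per axle = total weight / number of axles
Load = 97.7 / 8
Load = 12.21 tonnes

12.21


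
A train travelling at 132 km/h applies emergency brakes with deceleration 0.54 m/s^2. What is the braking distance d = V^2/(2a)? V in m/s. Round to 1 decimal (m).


Convert speed: V = 132 / 3.6 = 36.6667 m/s
V^2 = 1344.4444
d = 1344.4444 / (2 * 0.54)
d = 1344.4444 / 1.08
d = 1244.9 m

1244.9


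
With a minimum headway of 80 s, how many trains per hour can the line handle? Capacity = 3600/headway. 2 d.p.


Capacity = 3600 / headway
Capacity = 3600 / 80
Capacity = 45.00 trains/hour

45.00


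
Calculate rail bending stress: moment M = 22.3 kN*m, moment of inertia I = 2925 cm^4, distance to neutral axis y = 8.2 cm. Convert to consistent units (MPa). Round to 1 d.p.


Convert units:
M = 22.3 kN*m = 22300000 N*mm
y = 8.2 cm = 82 mm
I = 2925 cm^4 = 29250000 mm^4
sigma = 22300000 * 82 / 29250000
sigma = 62.5 MPa

62.5


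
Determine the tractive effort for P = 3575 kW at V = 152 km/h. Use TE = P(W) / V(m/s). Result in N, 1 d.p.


Convert: P = 3575 kW = 3575000 W
V = 152 / 3.6 = 42.2222 m/s
TE = 3575000 / 42.2222
TE = 84671.1 N

84671.1


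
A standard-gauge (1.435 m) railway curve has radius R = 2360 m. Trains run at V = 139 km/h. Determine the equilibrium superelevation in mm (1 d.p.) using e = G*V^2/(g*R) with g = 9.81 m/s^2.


Convert speed: V = 139 / 3.6 = 38.6111 m/s
Apply formula: e = 1.435 * 38.6111^2 / (9.81 * 2360)
e = 1.435 * 1490.8179 / 23151.6
e = 0.092405 m = 92.4 mm

92.4


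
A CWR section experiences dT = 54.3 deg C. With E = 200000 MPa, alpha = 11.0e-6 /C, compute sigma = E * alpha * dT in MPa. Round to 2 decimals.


sigma = E * alpha * dT
sigma = 200000 * 11.0e-6 * 54.3
sigma = 2.2 * 54.3
sigma = 119.46 MPa

119.46


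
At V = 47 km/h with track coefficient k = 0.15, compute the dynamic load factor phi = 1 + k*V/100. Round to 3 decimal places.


phi = 1 + k * V / 100
phi = 1 + 0.15 * 47 / 100
phi = 1 + 0.0705
phi = 1.071

1.071


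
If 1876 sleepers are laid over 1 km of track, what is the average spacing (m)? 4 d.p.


Spacing = 1000 m / number of sleepers
Spacing = 1000 / 1876
Spacing = 0.5330 m

0.5330


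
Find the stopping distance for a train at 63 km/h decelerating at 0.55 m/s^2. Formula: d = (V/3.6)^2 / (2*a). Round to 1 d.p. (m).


Convert speed: V = 63 / 3.6 = 17.5 m/s
V^2 = 306.25
d = 306.25 / (2 * 0.55)
d = 306.25 / 1.1
d = 278.4 m

278.4


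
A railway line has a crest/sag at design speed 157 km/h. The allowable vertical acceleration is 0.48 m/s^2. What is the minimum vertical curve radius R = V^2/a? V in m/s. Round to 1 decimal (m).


Convert speed: V = 157 / 3.6 = 43.6111 m/s
V^2 = 1901.929 m^2/s^2
R_v = 1901.929 / 0.48
R_v = 3962.4 m

3962.4


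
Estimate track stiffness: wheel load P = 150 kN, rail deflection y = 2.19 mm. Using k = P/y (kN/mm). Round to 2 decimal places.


Track stiffness k = P / y
k = 150 / 2.19
k = 68.49 kN/mm

68.49


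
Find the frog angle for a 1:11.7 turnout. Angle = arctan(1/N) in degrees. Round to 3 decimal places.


1/N = 1/11.7 = 0.08547
angle = arctan(0.08547) = 0.085263 rad
angle = 0.085263 * 180/pi = 4.885 degrees

4.885


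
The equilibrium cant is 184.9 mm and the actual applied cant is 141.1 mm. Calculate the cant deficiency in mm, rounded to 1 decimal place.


Cant deficiency = equilibrium cant - actual cant
CD = 184.9 - 141.1
CD = 43.8 mm

43.8


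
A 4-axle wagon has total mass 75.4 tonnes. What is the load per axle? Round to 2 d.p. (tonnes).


Load per axle = total weight / number of axles
Load = 75.4 / 4
Load = 18.85 tonnes

18.85


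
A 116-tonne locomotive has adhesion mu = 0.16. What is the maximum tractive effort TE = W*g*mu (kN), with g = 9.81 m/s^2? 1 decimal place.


TE_max = W * g * mu
TE_max = 116 * 9.81 * 0.16
TE_max = 1137.96 * 0.16
TE_max = 182.1 kN

182.1


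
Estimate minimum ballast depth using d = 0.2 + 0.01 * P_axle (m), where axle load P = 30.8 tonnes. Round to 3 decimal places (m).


d = 0.2 + 0.01 * 30.8
d = 0.2 + 0.308
d = 0.508 m

0.508


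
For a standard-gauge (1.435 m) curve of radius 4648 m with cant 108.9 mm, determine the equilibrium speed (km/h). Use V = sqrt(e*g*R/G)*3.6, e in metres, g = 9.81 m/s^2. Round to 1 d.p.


Convert cant: e = 108.9 mm = 0.1089 m
V_ms = sqrt(0.1089 * 9.81 * 4648 / 1.435)
V_ms = sqrt(3460.278907) = 58.8241 m/s
V = 58.8241 * 3.6 = 211.8 km/h

211.8


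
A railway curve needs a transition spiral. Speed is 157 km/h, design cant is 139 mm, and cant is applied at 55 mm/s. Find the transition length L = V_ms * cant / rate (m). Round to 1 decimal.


Convert speed: V = 157 / 3.6 = 43.6111 m/s
L = 43.6111 * 139 / 55
L = 6061.9444 / 55
L = 110.2 m

110.2


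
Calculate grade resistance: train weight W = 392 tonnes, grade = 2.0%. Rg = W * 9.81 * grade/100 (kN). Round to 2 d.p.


Rg = W * 9.81 * grade / 100
Rg = 392 * 9.81 * 2.0 / 100
Rg = 3845.52 * 0.02
Rg = 76.91 kN

76.91


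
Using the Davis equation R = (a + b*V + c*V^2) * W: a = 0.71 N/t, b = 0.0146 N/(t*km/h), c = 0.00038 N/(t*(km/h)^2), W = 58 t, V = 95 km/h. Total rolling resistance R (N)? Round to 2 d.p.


b*V = 0.0146 * 95 = 1.387
c*V^2 = 0.00038 * 9025 = 3.4295
R_per_t = 0.71 + 1.387 + 3.4295 = 5.5265 N/t
R_total = 5.5265 * 58 = 320.54 N

320.54


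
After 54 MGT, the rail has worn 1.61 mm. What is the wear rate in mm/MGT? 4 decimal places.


Wear rate = total wear / cumulative tonnage
Rate = 1.61 / 54
Rate = 0.0298 mm/MGT

0.0298


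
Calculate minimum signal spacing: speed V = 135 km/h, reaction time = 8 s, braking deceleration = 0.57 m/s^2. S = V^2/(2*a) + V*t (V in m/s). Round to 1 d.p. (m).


V = 135 / 3.6 = 37.5 m/s
Braking distance = 37.5^2 / (2*0.57) = 1233.5526 m
Sighting distance = 37.5 * 8 = 300.0 m
S = 1233.5526 + 300.0 = 1533.6 m

1533.6


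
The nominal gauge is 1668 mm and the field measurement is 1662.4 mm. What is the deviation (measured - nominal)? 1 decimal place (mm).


Deviation = measured - nominal
Deviation = 1662.4 - 1668
Deviation = -5.6 mm

-5.6


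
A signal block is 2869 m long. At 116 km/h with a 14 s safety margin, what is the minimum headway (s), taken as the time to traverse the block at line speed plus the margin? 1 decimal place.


V = 116 / 3.6 = 32.2222 m/s
Block traversal time = 2869 / 32.2222 = 89.0379 s
Headway = 89.0379 + 14
Headway = 103.0 s

103.0


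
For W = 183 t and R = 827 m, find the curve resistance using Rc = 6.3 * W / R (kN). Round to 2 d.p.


Rc = 6.3 * W / R
Rc = 6.3 * 183 / 827
Rc = 1152.9 / 827
Rc = 1.39 kN

1.39


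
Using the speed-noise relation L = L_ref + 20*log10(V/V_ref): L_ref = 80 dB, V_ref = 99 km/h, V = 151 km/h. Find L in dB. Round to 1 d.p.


V/V_ref = 151 / 99 = 1.525253
log10(1.525253) = 0.183342
20 * 0.183342 = 3.6668
L = 80 + 3.6668 = 83.7 dB

83.7


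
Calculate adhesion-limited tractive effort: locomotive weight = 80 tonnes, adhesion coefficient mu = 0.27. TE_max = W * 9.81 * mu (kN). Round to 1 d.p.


TE_max = W * g * mu
TE_max = 80 * 9.81 * 0.27
TE_max = 784.8 * 0.27
TE_max = 211.9 kN

211.9


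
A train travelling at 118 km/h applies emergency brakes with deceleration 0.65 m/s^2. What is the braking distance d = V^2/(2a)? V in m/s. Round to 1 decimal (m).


Convert speed: V = 118 / 3.6 = 32.7778 m/s
V^2 = 1074.3827
d = 1074.3827 / (2 * 0.65)
d = 1074.3827 / 1.3
d = 826.4 m

826.4


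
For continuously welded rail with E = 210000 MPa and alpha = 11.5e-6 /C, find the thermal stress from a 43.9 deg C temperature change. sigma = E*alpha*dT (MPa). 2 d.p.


sigma = E * alpha * dT
sigma = 210000 * 11.5e-6 * 43.9
sigma = 2.415 * 43.9
sigma = 106.02 MPa

106.02


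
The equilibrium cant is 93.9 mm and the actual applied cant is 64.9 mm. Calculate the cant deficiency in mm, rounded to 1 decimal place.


Cant deficiency = equilibrium cant - actual cant
CD = 93.9 - 64.9
CD = 29.0 mm

29.0


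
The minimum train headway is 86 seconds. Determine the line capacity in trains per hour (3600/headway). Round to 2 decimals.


Capacity = 3600 / headway
Capacity = 3600 / 86
Capacity = 41.86 trains/hour

41.86


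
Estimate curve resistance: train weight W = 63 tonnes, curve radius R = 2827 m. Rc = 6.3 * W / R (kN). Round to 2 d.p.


Rc = 6.3 * W / R
Rc = 6.3 * 63 / 2827
Rc = 396.9 / 2827
Rc = 0.14 kN

0.14


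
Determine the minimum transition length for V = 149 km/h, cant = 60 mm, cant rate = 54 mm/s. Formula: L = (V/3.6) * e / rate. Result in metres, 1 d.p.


Convert speed: V = 149 / 3.6 = 41.3889 m/s
L = 41.3889 * 60 / 54
L = 2483.3333 / 54
L = 46.0 m

46.0


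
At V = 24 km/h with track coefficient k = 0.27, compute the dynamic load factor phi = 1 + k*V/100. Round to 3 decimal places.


phi = 1 + k * V / 100
phi = 1 + 0.27 * 24 / 100
phi = 1 + 0.0648
phi = 1.065

1.065


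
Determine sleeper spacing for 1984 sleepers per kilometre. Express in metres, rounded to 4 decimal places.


Spacing = 1000 m / number of sleepers
Spacing = 1000 / 1984
Spacing = 0.5040 m

0.5040


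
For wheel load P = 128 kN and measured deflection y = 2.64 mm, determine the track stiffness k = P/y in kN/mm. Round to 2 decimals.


Track stiffness k = P / y
k = 128 / 2.64
k = 48.48 kN/mm

48.48


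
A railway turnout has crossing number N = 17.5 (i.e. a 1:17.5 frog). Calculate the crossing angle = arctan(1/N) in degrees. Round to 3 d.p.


1/N = 1/17.5 = 0.057143
angle = arctan(0.057143) = 0.057081 rad
angle = 0.057081 * 180/pi = 3.270 degrees

3.270


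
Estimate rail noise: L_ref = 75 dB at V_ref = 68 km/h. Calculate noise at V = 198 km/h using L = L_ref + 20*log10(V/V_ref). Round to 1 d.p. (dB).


V/V_ref = 198 / 68 = 2.911765
log10(2.911765) = 0.464156
20 * 0.464156 = 9.2831
L = 75 + 9.2831 = 84.3 dB

84.3


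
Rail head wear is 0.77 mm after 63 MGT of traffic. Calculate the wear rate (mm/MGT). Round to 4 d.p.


Wear rate = total wear / cumulative tonnage
Rate = 0.77 / 63
Rate = 0.0122 mm/MGT

0.0122


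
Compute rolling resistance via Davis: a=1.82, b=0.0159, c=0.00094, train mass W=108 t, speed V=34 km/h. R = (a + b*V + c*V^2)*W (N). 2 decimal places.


b*V = 0.0159 * 34 = 0.5406
c*V^2 = 0.00094 * 1156 = 1.08664
R_per_t = 1.82 + 0.5406 + 1.08664 = 3.44724 N/t
R_total = 3.44724 * 108 = 372.30 N

372.30


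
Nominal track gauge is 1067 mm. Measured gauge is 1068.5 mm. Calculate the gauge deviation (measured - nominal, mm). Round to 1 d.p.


Deviation = measured - nominal
Deviation = 1068.5 - 1067
Deviation = 1.5 mm

1.5


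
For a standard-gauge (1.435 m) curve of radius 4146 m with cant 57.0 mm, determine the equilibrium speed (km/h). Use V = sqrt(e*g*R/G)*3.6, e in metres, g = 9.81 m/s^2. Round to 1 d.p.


Convert cant: e = 57.0 mm = 0.0570 m
V_ms = sqrt(0.0570 * 9.81 * 4146 / 1.435)
V_ms = sqrt(1615.553185) = 40.1939 m/s
V = 40.1939 * 3.6 = 144.7 km/h

144.7


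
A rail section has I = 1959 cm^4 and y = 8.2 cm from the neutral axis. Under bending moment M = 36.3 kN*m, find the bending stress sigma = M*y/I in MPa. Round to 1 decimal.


Convert units:
M = 36.3 kN*m = 36300000 N*mm
y = 8.2 cm = 82 mm
I = 1959 cm^4 = 19590000 mm^4
sigma = 36300000 * 82 / 19590000
sigma = 151.9 MPa

151.9


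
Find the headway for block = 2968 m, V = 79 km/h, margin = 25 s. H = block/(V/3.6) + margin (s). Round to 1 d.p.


V = 79 / 3.6 = 21.9444 m/s
Block traversal time = 2968 / 21.9444 = 135.2506 s
Headway = 135.2506 + 25
Headway = 160.3 s

160.3


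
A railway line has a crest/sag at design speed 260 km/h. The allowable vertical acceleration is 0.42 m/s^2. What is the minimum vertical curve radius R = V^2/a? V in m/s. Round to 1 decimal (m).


Convert speed: V = 260 / 3.6 = 72.2222 m/s
V^2 = 5216.0494 m^2/s^2
R_v = 5216.0494 / 0.42
R_v = 12419.2 m

12419.2


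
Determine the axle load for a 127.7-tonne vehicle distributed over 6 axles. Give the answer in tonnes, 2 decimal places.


Load per axle = total weight / number of axles
Load = 127.7 / 6
Load = 21.28 tonnes

21.28


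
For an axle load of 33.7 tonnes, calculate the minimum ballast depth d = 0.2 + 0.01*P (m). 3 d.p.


d = 0.2 + 0.01 * 33.7
d = 0.2 + 0.337
d = 0.537 m

0.537


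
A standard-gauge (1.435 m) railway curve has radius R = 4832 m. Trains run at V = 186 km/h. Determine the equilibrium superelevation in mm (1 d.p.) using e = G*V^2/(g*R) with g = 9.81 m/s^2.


Convert speed: V = 186 / 3.6 = 51.6667 m/s
Apply formula: e = 1.435 * 51.6667^2 / (9.81 * 4832)
e = 1.435 * 2669.4444 / 47401.92
e = 0.080812 m = 80.8 mm

80.8


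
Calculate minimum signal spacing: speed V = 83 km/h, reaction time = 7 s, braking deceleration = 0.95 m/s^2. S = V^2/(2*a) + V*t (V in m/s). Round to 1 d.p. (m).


V = 83 / 3.6 = 23.0556 m/s
Braking distance = 23.0556^2 / (2*0.95) = 279.7677 m
Sighting distance = 23.0556 * 7 = 161.3889 m
S = 279.7677 + 161.3889 = 441.2 m

441.2


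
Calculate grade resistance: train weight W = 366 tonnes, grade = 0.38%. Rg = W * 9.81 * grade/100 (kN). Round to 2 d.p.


Rg = W * 9.81 * grade / 100
Rg = 366 * 9.81 * 0.38 / 100
Rg = 3590.46 * 0.0038
Rg = 13.64 kN

13.64


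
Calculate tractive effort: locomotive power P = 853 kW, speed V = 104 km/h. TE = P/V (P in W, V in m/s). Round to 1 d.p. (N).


Convert: P = 853 kW = 853000 W
V = 104 / 3.6 = 28.8889 m/s
TE = 853000 / 28.8889
TE = 29526.9 N

29526.9


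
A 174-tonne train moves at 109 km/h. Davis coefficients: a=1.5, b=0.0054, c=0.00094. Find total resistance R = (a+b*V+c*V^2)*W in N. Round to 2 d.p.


b*V = 0.0054 * 109 = 0.5886
c*V^2 = 0.00094 * 11881 = 11.16814
R_per_t = 1.5 + 0.5886 + 11.16814 = 13.25674 N/t
R_total = 13.25674 * 174 = 2306.67 N

2306.67


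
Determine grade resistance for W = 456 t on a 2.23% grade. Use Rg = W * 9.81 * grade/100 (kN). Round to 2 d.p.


Rg = W * 9.81 * grade / 100
Rg = 456 * 9.81 * 2.23 / 100
Rg = 4473.36 * 0.0223
Rg = 99.76 kN

99.76


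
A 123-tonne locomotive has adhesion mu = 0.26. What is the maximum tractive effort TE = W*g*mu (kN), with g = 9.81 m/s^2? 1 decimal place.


TE_max = W * g * mu
TE_max = 123 * 9.81 * 0.26
TE_max = 1206.63 * 0.26
TE_max = 313.7 kN

313.7


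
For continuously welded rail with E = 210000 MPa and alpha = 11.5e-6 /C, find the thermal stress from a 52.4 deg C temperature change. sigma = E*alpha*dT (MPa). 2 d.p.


sigma = E * alpha * dT
sigma = 210000 * 11.5e-6 * 52.4
sigma = 2.415 * 52.4
sigma = 126.55 MPa

126.55


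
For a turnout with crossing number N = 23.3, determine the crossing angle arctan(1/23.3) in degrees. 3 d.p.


1/N = 1/23.3 = 0.042918
angle = arctan(0.042918) = 0.042892 rad
angle = 0.042892 * 180/pi = 2.458 degrees

2.458


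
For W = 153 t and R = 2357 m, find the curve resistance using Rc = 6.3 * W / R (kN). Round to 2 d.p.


Rc = 6.3 * W / R
Rc = 6.3 * 153 / 2357
Rc = 963.9 / 2357
Rc = 0.41 kN

0.41


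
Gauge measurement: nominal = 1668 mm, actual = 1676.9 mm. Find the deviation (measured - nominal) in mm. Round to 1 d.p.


Deviation = measured - nominal
Deviation = 1676.9 - 1668
Deviation = 8.9 mm

8.9


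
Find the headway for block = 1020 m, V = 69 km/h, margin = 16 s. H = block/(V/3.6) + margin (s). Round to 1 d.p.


V = 69 / 3.6 = 19.1667 m/s
Block traversal time = 1020 / 19.1667 = 53.2174 s
Headway = 53.2174 + 16
Headway = 69.2 s

69.2


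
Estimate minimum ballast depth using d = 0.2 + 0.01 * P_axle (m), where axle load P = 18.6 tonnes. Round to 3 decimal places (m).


d = 0.2 + 0.01 * 18.6
d = 0.2 + 0.186
d = 0.386 m

0.386
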